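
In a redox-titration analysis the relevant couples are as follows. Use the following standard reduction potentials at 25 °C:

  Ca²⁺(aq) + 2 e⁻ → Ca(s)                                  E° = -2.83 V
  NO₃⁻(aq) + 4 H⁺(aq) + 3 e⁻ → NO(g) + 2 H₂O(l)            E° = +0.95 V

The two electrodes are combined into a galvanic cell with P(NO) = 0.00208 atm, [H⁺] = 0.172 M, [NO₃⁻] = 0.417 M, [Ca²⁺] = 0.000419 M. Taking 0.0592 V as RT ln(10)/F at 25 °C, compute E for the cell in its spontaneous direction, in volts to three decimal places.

+3.865 V

NO₃⁻/NO is the cathode (higher E°), Ca²⁺/Ca the anode: E°cell = +0.95 − (-2.83) = +3.78 V, n = 6.
Overall: 2 NO₃⁻(aq) + 8 H⁺(aq) + 3 Ca(s) → 2 NO(g) + 4 H₂O(l) + 3 Ca²⁺(aq)
Q = P(NO)^2·[Ca²⁺]^3 / ([NO₃⁻]^2·[H⁺]^8); log Q = -8.622.
E = E° − (0.0592/n) log Q = +3.78 − (0.0592/6)(-8.622) = +3.865 V.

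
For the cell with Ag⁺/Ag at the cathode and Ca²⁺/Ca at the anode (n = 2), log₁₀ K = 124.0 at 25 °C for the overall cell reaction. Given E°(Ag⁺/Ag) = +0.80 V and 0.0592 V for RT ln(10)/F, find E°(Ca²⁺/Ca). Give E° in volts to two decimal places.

-2.87 V

E°cell = (0.0592/n)·log K = (0.0592/2)(124.0) = +3.670 V.
Since Ag⁺/Ag is the cathode and Ca²⁺/Ca the anode, E°cell = E°(Ag⁺/Ag) − E°(Ca²⁺/Ca).
So E°(Ca²⁺/Ca) = E°(Ag⁺/Ag) − E°cell = (+0.80) − (+3.670) = -2.87 V.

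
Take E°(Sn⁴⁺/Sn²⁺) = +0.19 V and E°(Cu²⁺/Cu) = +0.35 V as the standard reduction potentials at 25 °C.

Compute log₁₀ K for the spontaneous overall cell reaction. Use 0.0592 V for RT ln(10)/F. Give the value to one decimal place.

Cathode: Cu²⁺/Cu; anode: Sn⁴⁺/Sn²⁺. E°cell = +0.16 V, n = 2.
log K = nE°cell / 0.0592 = (2)(+0.16) / 0.0592 = 5.4.

5.4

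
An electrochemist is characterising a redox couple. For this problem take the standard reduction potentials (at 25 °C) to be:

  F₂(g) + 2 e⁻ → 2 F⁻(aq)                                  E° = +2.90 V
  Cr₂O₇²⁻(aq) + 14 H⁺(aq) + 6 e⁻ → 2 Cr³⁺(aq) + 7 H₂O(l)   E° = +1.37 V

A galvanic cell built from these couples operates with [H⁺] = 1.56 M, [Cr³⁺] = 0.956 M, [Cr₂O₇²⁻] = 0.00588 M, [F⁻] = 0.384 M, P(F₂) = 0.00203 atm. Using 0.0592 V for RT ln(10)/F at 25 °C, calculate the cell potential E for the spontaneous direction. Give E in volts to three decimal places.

F₂/F⁻ is the cathode (higher E°), Cr₂O₇²⁻/Cr³⁺ the anode: E°cell = +2.90 − (+1.37) = +1.53 V, n = 6.
Overall: 3 F₂(g) + 2 Cr³⁺(aq) + 7 H₂O(l) → 6 F⁻(aq) + Cr₂O₇²⁻(aq) + 14 H⁺(aq)
Q = [F⁻]^6·[Cr₂O₇²⁻]·[H⁺]^14 / (P(F₂)^3·[Cr³⁺]^2); log Q = 6.096.
E = E° − (0.0592/n) log Q = +1.53 − (0.0592/6)(6.096) = +1.470 V.

+1.470 V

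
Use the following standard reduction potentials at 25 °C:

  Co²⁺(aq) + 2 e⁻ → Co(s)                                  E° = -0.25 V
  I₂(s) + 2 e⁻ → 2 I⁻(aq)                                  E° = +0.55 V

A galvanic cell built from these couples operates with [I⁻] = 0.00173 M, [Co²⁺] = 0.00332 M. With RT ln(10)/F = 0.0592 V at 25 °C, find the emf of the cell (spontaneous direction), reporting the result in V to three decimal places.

+1.037 V

I₂/I⁻ is the cathode (higher E°), Co²⁺/Co the anode: E°cell = +0.55 − (-0.25) = +0.80 V, n = 2.
Overall: I₂(s) + Co(s) → 2 I⁻(aq) + Co²⁺(aq)
Q = [I⁻]^2·[Co²⁺]; log Q = -8.003.
E = E° − (0.0592/n) log Q = +0.80 − (0.0592/2)(-8.003) = +1.037 V.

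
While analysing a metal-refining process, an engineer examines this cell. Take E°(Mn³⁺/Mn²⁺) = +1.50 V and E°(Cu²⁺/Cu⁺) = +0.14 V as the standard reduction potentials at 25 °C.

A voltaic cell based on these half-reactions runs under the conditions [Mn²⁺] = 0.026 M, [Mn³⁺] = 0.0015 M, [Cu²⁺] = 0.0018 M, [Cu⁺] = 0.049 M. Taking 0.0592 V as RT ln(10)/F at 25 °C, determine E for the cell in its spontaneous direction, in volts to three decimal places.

+1.372 V

Mn³⁺/Mn²⁺ is the cathode (higher E°), Cu²⁺/Cu⁺ the anode: E°cell = +1.50 − (+0.14) = +1.36 V, n = 1.
Overall: Mn³⁺(aq) + Cu⁺(aq) → Mn²⁺(aq) + Cu²⁺(aq)
Q = [Mn²⁺]·[Cu²⁺] / ([Mn³⁺]·[Cu⁺]); log Q = -0.196.
E = E° − (0.0592/n) log Q = +1.36 − (0.0592/1)(-0.196) = +1.372 V.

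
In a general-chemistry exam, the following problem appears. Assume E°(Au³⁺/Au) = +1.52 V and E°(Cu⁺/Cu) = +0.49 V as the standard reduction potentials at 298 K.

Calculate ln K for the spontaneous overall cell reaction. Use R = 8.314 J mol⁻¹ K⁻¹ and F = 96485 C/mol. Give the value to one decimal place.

120.3

Cathode: Au³⁺/Au; anode: Cu⁺/Cu. E°cell = (+1.52) − (+0.49) = +1.03 V, with n = 3.
ΔG° = −nFE° = −RT ln K, so ln K = nFE°/(RT) = (3)(96485)(+1.03) / ((8.314)(298)) = 120.335.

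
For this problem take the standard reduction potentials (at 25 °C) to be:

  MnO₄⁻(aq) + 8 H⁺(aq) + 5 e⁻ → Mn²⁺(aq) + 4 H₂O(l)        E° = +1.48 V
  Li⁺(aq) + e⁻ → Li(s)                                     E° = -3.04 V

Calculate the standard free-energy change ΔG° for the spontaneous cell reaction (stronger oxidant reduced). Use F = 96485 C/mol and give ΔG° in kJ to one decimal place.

MnO₄⁻/Mn²⁺ (E° = +1.48 V) is the cathode; Li⁺/Li (E° = -3.04 V) is the anode, so E°cell = +4.52 V.
Balancing electrons gives n = 5 (lcm of 5 and 1).
ΔG° = −nFE° = −(5)(96485)(+4.52) = -2,180,561 J = -2180.6 kJ.

-2180.6 kJ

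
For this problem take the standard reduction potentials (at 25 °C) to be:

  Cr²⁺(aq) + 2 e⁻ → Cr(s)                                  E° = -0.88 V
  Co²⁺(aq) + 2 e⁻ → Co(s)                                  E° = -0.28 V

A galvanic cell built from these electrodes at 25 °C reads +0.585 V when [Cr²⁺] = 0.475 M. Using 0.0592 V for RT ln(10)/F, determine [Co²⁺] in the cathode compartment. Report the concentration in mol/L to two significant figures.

0.15 M

Co²⁺/Co is the cathode, Cr²⁺/Cr the anode: E°cell = +0.60 V, n = 2.
Overall reaction: Co²⁺(aq) + Cr(s) → Co(s) + Cr²⁺(aq); Q = [Cr²⁺]^1/[Co²⁺]^1.
From E = E° − (0.0592/n) log Q: log Q = (E° − E)·n/0.0592 = (+0.60 − (+0.585))·2/0.0592 = 0.5068.
So 1·log[Co²⁺] = 1·log(0.475) − log Q = -0.3233 − (0.5068) = -0.8301; [Co²⁺] = 10^(-0.8301) ≈ 0.15 M.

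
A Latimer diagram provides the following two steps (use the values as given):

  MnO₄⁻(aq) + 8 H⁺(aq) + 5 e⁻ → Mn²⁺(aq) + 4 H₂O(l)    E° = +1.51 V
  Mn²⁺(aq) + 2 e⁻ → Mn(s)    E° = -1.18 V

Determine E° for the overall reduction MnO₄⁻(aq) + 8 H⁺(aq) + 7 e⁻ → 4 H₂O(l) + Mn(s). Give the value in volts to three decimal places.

+0.741 V

Adding the free-energy changes (−nFE°) of the two steps gives −n₃FE°₃ = −n₁FE°₁ − n₂FE°₂.
E°₃ = (5×+1.51 + 2×-1.18) / 7 = (+5.190) / 7 = +0.741 V.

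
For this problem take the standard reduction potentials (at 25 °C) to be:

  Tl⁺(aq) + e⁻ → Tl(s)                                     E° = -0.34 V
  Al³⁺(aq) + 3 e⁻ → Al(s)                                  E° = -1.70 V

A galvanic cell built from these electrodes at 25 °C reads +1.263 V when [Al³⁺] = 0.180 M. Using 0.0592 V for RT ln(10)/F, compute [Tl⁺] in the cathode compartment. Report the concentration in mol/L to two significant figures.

Tl⁺/Tl is the cathode, Al³⁺/Al the anode: E°cell = +1.36 V, n = 3.
Overall reaction: 3 Tl⁺(aq) + Al(s) → 3 Tl(s) + Al³⁺(aq); Q = [Al³⁺]^1/[Tl⁺]^3.
From E = E° − (0.0592/n) log Q: log Q = (E° − E)·n/0.0592 = (+1.36 − (+1.263))·3/0.0592 = 4.9155.
So 3·log[Tl⁺] = 1·log(0.18) − log Q = -0.7447 − (4.9155) = -5.6602; log[Tl⁺] = -5.6602 / 3 = -1.8867; [Tl⁺] = 10^(-1.8867) ≈ 0.013 M.

0.013 M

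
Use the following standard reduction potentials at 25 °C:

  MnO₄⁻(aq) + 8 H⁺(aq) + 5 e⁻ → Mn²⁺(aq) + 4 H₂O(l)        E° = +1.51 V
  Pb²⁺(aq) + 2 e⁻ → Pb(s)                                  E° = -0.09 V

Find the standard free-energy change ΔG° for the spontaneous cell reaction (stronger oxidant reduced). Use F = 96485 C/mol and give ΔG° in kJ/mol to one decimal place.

-1543.8 kJ/mol

MnO₄⁻/Mn²⁺ (E° = +1.51 V) is the cathode; Pb²⁺/Pb (E° = -0.09 V) is the anode, so E°cell = +1.60 V.
Balancing electrons gives n = 10 (lcm of 5 and 2).
ΔG° = −nFE° = −(10)(96485)(+1.60) = -1,543,760 J = -1543.8 kJ/mol.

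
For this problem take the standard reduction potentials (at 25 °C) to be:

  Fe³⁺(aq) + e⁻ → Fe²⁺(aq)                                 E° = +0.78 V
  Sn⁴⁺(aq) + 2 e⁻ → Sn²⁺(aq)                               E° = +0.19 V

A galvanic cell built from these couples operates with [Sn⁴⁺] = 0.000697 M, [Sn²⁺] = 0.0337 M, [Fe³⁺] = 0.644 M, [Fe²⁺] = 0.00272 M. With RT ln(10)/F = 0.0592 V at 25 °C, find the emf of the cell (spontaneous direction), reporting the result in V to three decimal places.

+0.780 V

Fe³⁺/Fe²⁺ is the cathode (higher E°), Sn⁴⁺/Sn²⁺ the anode: E°cell = +0.78 − (+0.19) = +0.59 V, n = 2.
Overall: 2 Fe³⁺(aq) + Sn²⁺(aq) → 2 Fe²⁺(aq) + Sn⁴⁺(aq)
Q = [Fe²⁺]^2·[Sn⁴⁺] / ([Fe³⁺]^2·[Sn²⁺]); log Q = -6.433.
E = E° − (0.0592/n) log Q = +0.59 − (0.0592/2)(-6.433) = +0.780 V.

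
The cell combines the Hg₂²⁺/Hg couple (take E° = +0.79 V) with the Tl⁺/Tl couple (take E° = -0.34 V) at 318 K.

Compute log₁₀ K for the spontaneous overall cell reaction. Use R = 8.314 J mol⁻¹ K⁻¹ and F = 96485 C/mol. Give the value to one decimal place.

35.8

Cathode: Hg₂²⁺/Hg; anode: Tl⁺/Tl. E°cell = (+0.79) − (-0.34) = +1.13 V, with n = 2.
ΔG° = −nFE° = −RT ln K, so ln K = nFE°/(RT) = (2)(96485)(+1.13) / ((8.314)(318)) = 82.477.
log₁₀ K = 82.477 / ln 10 = 35.8.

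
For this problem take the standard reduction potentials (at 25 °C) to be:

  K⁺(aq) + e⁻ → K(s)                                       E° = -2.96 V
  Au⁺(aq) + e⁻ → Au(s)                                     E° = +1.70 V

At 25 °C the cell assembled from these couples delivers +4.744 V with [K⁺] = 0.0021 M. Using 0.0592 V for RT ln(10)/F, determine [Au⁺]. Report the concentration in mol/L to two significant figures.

Au⁺/Au is the cathode, K⁺/K the anode: E°cell = +4.66 V, n = 1.
Overall reaction: Au⁺(aq) + K(s) → Au(s) + K⁺(aq); Q = [K⁺]^1/[Au⁺]^1.
From E = E° − (0.0592/n) log Q: log Q = (E° − E)·n/0.0592 = (+4.66 − (+4.744))·1/0.0592 = -1.4189.
So 1·log[Au⁺] = 1·log(0.0021) − log Q = -2.6778 − (-1.4189) = -1.2589; [Au⁺] = 10^(-1.2589) ≈ 0.055 M.

0.055 M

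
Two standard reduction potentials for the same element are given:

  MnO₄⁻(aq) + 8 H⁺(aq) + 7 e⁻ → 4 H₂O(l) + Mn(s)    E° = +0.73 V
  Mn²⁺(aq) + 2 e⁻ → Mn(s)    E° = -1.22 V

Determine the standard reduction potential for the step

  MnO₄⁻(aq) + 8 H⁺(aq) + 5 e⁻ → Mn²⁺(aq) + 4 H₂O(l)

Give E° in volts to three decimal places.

+1.510 V

Sequential free energies add, so n₃E°₃ = n₁E°₁ + n₂E°₂.
With n₃ = 7, and the known step contributing 2×(-1.22) V, the unknown satisfies 5·E° = 7×(+0.73) − 2×(-1.22) = +7.550.
E° = +7.550 / 5 = +1.510 V.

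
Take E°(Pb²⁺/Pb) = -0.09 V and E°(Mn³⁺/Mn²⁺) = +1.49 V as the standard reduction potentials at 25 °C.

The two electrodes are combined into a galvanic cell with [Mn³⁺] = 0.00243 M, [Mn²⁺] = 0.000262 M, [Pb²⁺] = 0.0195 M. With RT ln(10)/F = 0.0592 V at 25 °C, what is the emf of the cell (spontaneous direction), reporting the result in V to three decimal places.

Mn³⁺/Mn²⁺ is the cathode (higher E°), Pb²⁺/Pb the anode: E°cell = +1.49 − (-0.09) = +1.58 V, n = 2.
Overall: 2 Mn³⁺(aq) + Pb(s) → 2 Mn²⁺(aq) + Pb²⁺(aq)
Q = [Mn²⁺]^2·[Pb²⁺] / ([Mn³⁺]^2); log Q = -3.645.
E = E° − (0.0592/n) log Q = +1.58 − (0.0592/2)(-3.645) = +1.688 V.

+1.688 V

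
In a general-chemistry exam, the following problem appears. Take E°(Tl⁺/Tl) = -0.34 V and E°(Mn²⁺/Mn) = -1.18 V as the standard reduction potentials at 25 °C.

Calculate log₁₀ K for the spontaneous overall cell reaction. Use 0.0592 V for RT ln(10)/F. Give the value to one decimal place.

28.4

Cathode: Tl⁺/Tl; anode: Mn²⁺/Mn. E°cell = +0.84 V, n = 2.
log K = nE°cell / 0.0592 = (2)(+0.84) / 0.0592 = 28.4.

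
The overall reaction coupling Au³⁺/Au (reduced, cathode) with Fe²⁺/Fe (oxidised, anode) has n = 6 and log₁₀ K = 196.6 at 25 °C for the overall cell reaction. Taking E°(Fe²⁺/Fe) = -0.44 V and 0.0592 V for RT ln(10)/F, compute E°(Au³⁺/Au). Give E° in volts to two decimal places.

+1.50 V

E°cell = (0.0592/n)·log K = (0.0592/6)(196.6) = +1.940 V.
Since Au³⁺/Au is the cathode and Fe²⁺/Fe the anode, E°cell = E°(Au³⁺/Au) − E°(Fe²⁺/Fe).
So E°(Au³⁺/Au) = E°cell + E°(Fe²⁺/Fe) = +1.940 + (-0.44) = +1.50 V.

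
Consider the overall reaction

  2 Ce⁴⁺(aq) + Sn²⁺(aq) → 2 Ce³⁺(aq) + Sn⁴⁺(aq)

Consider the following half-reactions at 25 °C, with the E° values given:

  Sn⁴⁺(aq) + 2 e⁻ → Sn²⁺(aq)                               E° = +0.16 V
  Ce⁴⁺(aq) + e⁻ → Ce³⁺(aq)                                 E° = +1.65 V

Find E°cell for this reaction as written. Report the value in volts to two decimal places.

The Ce⁴⁺/Ce³⁺ couple has the higher reduction potential, so it is the cathode; Sn⁴⁺/Sn²⁺ is oxidised at the anode.
E°cell = E°(cathode) − E°(anode) = (+1.65) − (+0.16) = +1.49 V.
Since E°cell > 0, the reaction is spontaneous under standard conditions.

+1.49 V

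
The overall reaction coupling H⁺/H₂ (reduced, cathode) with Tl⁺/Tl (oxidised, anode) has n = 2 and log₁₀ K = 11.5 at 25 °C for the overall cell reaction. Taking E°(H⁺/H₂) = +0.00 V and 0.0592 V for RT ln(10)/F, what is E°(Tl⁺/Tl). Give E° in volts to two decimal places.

-0.34 V

E°cell = (0.0592/n)·log K = (0.0592/2)(11.5) = +0.340 V.
Since H⁺/H₂ is the cathode and Tl⁺/Tl the anode, E°cell = E°(H⁺/H₂) − E°(Tl⁺/Tl).
So E°(Tl⁺/Tl) = E°(H⁺/H₂) − E°cell = (+0.00) − (+0.340) = -0.34 V.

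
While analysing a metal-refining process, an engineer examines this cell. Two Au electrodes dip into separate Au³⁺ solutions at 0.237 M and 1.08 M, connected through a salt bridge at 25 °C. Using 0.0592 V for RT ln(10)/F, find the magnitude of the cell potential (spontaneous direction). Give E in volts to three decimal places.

+0.013 V

For a concentration cell E°cell = 0. The 1.08 M side is the cathode (reduction is favoured where [Au³⁺] is higher).
With n = 3, E = −(0.0592/3) log([Au³⁺]ₐₙ/[Au³⁺]꜀ₐₜ) = −(0.0592/3) log(0.237/1.08) = −(0.0592/3)(-0.659) = +0.013 V.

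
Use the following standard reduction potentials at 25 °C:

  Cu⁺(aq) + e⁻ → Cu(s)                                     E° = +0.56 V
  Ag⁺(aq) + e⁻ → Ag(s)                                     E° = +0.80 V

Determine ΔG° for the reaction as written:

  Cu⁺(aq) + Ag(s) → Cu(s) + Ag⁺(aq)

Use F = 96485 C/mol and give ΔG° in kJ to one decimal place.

+23.2 kJ

As written, Cu⁺/Cu is reduced (cathode) and Ag⁺/Ag is oxidised (anode), so E°cell = (+0.56) − (+0.80) = -0.24 V.
Balancing electrons gives n = 1.
ΔG° = −nFE° = −(1)(96485)(-0.24) = 23,156 J = +23.2 kJ.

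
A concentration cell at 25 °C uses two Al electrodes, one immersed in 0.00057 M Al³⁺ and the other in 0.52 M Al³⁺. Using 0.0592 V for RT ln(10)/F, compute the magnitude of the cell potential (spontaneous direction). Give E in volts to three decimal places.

For a concentration cell E°cell = 0. The 0.52 M side is the cathode (reduction is favoured where [Al³⁺] is higher).
With n = 3, E = −(0.0592/3) log([Al³⁺]ₐₙ/[Al³⁺]꜀ₐₜ) = −(0.0592/3) log(0.00057/0.52) = −(0.0592/3)(-2.960) = +0.058 V.

+0.058 V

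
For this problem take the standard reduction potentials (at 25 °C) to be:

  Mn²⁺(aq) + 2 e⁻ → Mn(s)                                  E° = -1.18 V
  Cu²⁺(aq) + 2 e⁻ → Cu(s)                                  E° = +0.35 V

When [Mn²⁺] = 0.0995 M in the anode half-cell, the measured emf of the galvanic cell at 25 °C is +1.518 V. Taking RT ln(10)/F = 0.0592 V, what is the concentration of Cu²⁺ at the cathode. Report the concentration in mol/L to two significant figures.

0.039 M

Cu²⁺/Cu is the cathode, Mn²⁺/Mn the anode: E°cell = +1.53 V, n = 2.
Overall reaction: Cu²⁺(aq) + Mn(s) → Cu(s) + Mn²⁺(aq); Q = [Mn²⁺]^1/[Cu²⁺]^1.
From E = E° − (0.0592/n) log Q: log Q = (E° − E)·n/0.0592 = (+1.53 − (+1.518))·2/0.0592 = 0.4054.
So 1·log[Cu²⁺] = 1·log(0.0995) − log Q = -1.0022 − (0.4054) = -1.4076; [Cu²⁺] = 10^(-1.4076) ≈ 0.039 M.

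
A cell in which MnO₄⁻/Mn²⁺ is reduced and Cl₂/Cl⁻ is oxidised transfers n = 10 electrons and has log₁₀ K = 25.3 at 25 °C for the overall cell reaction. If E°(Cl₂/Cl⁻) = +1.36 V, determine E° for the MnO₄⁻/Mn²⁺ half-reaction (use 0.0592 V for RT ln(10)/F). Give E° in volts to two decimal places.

E°cell = (0.0592/n)·log K = (0.0592/10)(25.3) = +0.150 V.
Since MnO₄⁻/Mn²⁺ is the cathode and Cl₂/Cl⁻ the anode, E°cell = E°(MnO₄⁻/Mn²⁺) − E°(Cl₂/Cl⁻).
So E°(MnO₄⁻/Mn²⁺) = E°cell + E°(Cl₂/Cl⁻) = +0.150 + (+1.36) = +1.51 V.

+1.51 V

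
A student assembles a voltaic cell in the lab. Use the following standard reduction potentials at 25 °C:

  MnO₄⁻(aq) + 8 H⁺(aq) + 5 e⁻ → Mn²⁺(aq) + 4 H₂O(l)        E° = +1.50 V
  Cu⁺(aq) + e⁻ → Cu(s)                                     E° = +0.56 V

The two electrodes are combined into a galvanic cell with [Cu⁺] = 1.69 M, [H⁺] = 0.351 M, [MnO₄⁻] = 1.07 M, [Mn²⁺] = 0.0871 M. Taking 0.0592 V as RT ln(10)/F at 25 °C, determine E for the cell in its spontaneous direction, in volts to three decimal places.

+0.896 V

MnO₄⁻/Mn²⁺ is the cathode (higher E°), Cu⁺/Cu the anode: E°cell = +1.50 − (+0.56) = +0.94 V, n = 5.
Overall: MnO₄⁻(aq) + 8 H⁺(aq) + 5 Cu(s) → Mn²⁺(aq) + 4 H₂O(l) + 5 Cu⁺(aq)
Q = [Mn²⁺]·[Cu⁺]^5 / ([MnO₄⁻]·[H⁺]^8); log Q = 3.688.
E = E° − (0.0592/n) log Q = +0.94 − (0.0592/5)(3.688) = +0.896 V.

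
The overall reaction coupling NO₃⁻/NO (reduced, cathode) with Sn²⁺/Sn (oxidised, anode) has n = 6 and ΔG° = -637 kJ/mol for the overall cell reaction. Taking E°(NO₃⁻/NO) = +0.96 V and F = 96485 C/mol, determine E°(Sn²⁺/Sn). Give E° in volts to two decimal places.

E°cell = −ΔG°/(nF) = −(-637×10³)/((6)(96485)) = +1.100 V.
Since NO₃⁻/NO is the cathode and Sn²⁺/Sn the anode, E°cell = E°(NO₃⁻/NO) − E°(Sn²⁺/Sn).
So E°(Sn²⁺/Sn) = E°(NO₃⁻/NO) − E°cell = (+0.96) − (+1.100) = -0.14 V.

-0.14 V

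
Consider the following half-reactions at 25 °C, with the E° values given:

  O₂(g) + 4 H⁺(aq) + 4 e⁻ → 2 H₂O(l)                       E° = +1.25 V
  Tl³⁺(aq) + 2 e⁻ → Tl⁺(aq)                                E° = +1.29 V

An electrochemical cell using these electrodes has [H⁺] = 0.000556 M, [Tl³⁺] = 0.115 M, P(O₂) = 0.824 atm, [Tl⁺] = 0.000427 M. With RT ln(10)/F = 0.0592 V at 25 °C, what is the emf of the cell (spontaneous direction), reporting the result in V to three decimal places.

Tl³⁺/Tl⁺ is the cathode (higher E°), O₂/H₂O the anode: E°cell = +1.29 − (+1.25) = +0.04 V, n = 4.
Overall: 2 Tl³⁺(aq) + 2 H₂O(l) → 2 Tl⁺(aq) + O₂(g) + 4 H⁺(aq)
Q = [Tl⁺]^2·P(O₂)·[H⁺]^4 / ([Tl³⁺]^2); log Q = -17.964.
E = E° − (0.0592/n) log Q = +0.04 − (0.0592/4)(-17.964) = +0.306 V.

+0.306 V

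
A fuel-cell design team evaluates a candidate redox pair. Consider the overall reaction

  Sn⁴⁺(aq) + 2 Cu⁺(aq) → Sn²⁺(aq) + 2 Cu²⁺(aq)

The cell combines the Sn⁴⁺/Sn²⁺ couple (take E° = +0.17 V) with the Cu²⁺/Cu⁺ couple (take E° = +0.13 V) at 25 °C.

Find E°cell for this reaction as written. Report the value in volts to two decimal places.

The Sn⁴⁺/Sn²⁺ couple has the higher reduction potential, so it is the cathode; Cu²⁺/Cu⁺ is oxidised at the anode.
E°cell = E°(cathode) − E°(anode) = (+0.17) − (+0.13) = +0.04 V.

+0.04 V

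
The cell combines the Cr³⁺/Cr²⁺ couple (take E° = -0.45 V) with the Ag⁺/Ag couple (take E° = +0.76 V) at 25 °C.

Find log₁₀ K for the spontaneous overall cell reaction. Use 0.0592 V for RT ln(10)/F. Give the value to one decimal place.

Cathode: Ag⁺/Ag; anode: Cr³⁺/Cr²⁺. E°cell = +1.21 V, n = 1.
log K = nE°cell / 0.0592 = (1)(+1.21) / 0.0592 = 20.4.

20.4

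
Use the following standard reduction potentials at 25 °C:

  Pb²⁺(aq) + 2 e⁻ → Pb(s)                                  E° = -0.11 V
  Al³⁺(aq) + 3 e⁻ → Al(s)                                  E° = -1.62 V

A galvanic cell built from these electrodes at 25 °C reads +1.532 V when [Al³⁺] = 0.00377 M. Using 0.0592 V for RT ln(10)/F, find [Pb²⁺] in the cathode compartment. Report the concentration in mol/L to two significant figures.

0.13 M

Pb²⁺/Pb is the cathode, Al³⁺/Al the anode: E°cell = +1.51 V, n = 6.
Overall reaction: 3 Pb²⁺(aq) + 2 Al(s) → 3 Pb(s) + 2 Al³⁺(aq); Q = [Al³⁺]^2/[Pb²⁺]^3.
From E = E° − (0.0592/n) log Q: log Q = (E° − E)·n/0.0592 = (+1.51 − (+1.532))·6/0.0592 = -2.2297.
So 3·log[Pb²⁺] = 2·log(0.00377) − log Q = -4.8473 − (-2.2297) = -2.6176; log[Pb²⁺] = -2.6176 / 3 = -0.8725; [Pb²⁺] = 10^(-0.8725) ≈ 0.13 M.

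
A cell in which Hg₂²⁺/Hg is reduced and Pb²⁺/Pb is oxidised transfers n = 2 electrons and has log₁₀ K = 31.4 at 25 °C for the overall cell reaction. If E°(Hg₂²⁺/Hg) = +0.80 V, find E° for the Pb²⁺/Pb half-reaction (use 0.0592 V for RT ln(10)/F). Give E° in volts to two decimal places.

-0.13 V

E°cell = (0.0592/n)·log K = (0.0592/2)(31.4) = +0.929 V.
Since Hg₂²⁺/Hg is the cathode and Pb²⁺/Pb the anode, E°cell = E°(Hg₂²⁺/Hg) − E°(Pb²⁺/Pb).
So E°(Pb²⁺/Pb) = E°(Hg₂²⁺/Hg) − E°cell = (+0.80) − (+0.929) = -0.13 V.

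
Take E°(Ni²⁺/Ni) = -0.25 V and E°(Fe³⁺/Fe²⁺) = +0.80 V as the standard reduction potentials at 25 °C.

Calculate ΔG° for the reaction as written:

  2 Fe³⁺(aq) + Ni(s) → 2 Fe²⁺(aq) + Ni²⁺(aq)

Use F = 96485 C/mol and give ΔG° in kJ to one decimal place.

-202.6 kJ

As written, Fe³⁺/Fe²⁺ is reduced (cathode) and Ni²⁺/Ni is oxidised (anode), so E°cell = (+0.80) − (-0.25) = +1.05 V.
Balancing electrons gives n = 2.
ΔG° = −nFE° = −(2)(96485)(+1.05) = -202,618 J = -202.6 kJ.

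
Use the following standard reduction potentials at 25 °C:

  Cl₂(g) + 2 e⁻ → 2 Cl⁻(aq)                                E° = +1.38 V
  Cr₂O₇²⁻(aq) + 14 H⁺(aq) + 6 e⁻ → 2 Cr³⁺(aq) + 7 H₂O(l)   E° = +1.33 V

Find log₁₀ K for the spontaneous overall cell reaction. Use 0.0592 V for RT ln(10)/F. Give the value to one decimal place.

5.1

Cathode: Cl₂/Cl⁻; anode: Cr₂O₇²⁻/Cr³⁺. E°cell = +0.05 V, n = 6.
log K = nE°cell / 0.0592 = (6)(+0.05) / 0.0592 = 5.1.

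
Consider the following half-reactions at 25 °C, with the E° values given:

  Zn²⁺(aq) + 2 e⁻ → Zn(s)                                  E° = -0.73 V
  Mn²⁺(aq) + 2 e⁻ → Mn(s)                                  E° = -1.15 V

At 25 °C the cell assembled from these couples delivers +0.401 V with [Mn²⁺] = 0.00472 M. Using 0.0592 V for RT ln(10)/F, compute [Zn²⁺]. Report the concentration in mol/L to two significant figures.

Zn²⁺/Zn is the cathode, Mn²⁺/Mn the anode: E°cell = +0.42 V, n = 2.
Overall reaction: Zn²⁺(aq) + Mn(s) → Zn(s) + Mn²⁺(aq); Q = [Mn²⁺]^1/[Zn²⁺]^1.
From E = E° − (0.0592/n) log Q: log Q = (E° − E)·n/0.0592 = (+0.42 − (+0.401))·2/0.0592 = 0.6419.
So 1·log[Zn²⁺] = 1·log(0.00472) − log Q = -2.3261 − (0.6419) = -2.9680; [Zn²⁺] = 10^(-2.9680) ≈ 0.0011 M.

0.0011 M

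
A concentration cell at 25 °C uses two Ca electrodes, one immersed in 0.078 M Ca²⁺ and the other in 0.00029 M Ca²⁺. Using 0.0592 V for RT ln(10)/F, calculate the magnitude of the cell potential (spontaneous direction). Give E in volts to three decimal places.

For a concentration cell E°cell = 0. The 0.078 M side is the cathode (reduction is favoured where [Ca²⁺] is higher).
With n = 2, E = −(0.0592/2) log([Ca²⁺]ₐₙ/[Ca²⁺]꜀ₐₜ) = −(0.0592/2) log(0.00029/0.078) = −(0.0592/2)(-2.430) = +0.072 V.

+0.072 V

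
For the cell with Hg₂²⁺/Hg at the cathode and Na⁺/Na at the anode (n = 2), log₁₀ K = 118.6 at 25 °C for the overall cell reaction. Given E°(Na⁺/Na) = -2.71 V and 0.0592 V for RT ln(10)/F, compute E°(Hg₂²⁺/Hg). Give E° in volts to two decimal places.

+0.80 V

E°cell = (0.0592/n)·log K = (0.0592/2)(118.6) = +3.511 V.
Since Hg₂²⁺/Hg is the cathode and Na⁺/Na the anode, E°cell = E°(Hg₂²⁺/Hg) − E°(Na⁺/Na).
So E°(Hg₂²⁺/Hg) = E°cell + E°(Na⁺/Na) = +3.511 + (-2.71) = +0.80 V.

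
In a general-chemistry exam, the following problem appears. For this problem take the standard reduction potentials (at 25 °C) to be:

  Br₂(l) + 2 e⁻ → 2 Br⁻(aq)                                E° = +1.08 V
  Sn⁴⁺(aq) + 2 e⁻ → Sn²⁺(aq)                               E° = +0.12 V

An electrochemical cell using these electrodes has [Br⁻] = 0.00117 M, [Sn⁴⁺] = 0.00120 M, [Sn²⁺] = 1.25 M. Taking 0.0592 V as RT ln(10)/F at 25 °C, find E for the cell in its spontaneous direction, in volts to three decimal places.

+1.223 V

Br₂/Br⁻ is the cathode (higher E°), Sn⁴⁺/Sn²⁺ the anode: E°cell = +1.08 − (+0.12) = +0.96 V, n = 2.
Overall: Br₂(l) + Sn²⁺(aq) → 2 Br⁻(aq) + Sn⁴⁺(aq)
Q = [Br⁻]^2·[Sn⁴⁺] / ([Sn²⁺]); log Q = -8.881.
E = E° − (0.0592/n) log Q = +0.96 − (0.0592/2)(-8.881) = +1.223 V.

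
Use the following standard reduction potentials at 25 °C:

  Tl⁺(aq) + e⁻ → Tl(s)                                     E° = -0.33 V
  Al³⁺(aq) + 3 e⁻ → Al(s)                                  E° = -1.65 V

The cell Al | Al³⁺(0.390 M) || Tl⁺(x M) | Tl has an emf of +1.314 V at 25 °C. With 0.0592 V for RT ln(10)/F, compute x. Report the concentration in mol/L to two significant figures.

0.58 M

Tl⁺/Tl is the cathode, Al³⁺/Al the anode: E°cell = +1.32 V, n = 3.
Overall reaction: 3 Tl⁺(aq) + Al(s) → 3 Tl(s) + Al³⁺(aq); Q = [Al³⁺]^1/[Tl⁺]^3.
From E = E° − (0.0592/n) log Q: log Q = (E° − E)·n/0.0592 = (+1.32 − (+1.314))·3/0.0592 = 0.3041.
So 3·log[Tl⁺] = 1·log(0.39) − log Q = -0.4089 − (0.3041) = -0.7130; log[Tl⁺] = -0.7130 / 3 = -0.2377; [Tl⁺] = 10^(-0.2377) ≈ 0.58 M.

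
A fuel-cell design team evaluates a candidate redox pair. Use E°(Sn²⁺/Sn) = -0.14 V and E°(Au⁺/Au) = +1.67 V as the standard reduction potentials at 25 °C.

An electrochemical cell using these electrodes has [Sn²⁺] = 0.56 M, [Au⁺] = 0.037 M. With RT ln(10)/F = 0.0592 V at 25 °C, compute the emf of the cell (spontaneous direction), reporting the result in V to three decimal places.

+1.733 V

Au⁺/Au is the cathode (higher E°), Sn²⁺/Sn the anode: E°cell = +1.67 − (-0.14) = +1.81 V, n = 2.
Overall: 2 Au⁺(aq) + Sn(s) → 2 Au(s) + Sn²⁺(aq)
Q = [Sn²⁺] / ([Au⁺]^2); log Q = 2.612.
E = E° − (0.0592/n) log Q = +1.81 − (0.0592/2)(2.612) = +1.733 V.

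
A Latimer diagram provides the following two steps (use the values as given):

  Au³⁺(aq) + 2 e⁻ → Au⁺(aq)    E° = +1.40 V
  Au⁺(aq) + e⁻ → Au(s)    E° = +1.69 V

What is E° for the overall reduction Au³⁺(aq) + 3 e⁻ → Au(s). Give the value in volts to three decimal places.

+1.497 V

Since ΔG° = −nFE° is additive over sequential reductions, n₃E°₃ = n₁E°₁ + n₂E°₂.
E°₃ = (2×+1.40 + 1×+1.69) / 3 = (+4.490) / 3 = +1.497 V.
E° values themselves are not directly additive — weighting by electron count is essential.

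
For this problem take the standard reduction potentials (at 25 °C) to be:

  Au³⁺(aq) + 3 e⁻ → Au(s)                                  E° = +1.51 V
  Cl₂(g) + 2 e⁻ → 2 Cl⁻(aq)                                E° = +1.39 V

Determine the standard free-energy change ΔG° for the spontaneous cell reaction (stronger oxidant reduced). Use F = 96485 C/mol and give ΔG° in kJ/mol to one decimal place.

Au³⁺/Au (E° = +1.51 V) is the cathode; Cl₂/Cl⁻ (E° = +1.39 V) is the anode, so E°cell = +0.12 V.
Balancing electrons gives n = 6 (lcm of 3 and 2).
ΔG° = −nFE° = −(6)(96485)(+0.12) = -69,469 J = -69.5 kJ/mol.

-69.5 kJ/mol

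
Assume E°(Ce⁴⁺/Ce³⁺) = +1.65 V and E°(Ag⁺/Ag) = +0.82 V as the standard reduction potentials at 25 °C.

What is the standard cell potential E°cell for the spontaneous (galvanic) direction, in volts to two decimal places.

The Ce⁴⁺/Ce³⁺ couple has the higher reduction potential, so it is the cathode; Ag⁺/Ag is oxidised at the anode.
E°cell = E°(cathode) − E°(anode) = (+1.65) − (+0.82) = +0.83 V.
Since E°cell > 0, the reaction is spontaneous under standard conditions.

+0.83 V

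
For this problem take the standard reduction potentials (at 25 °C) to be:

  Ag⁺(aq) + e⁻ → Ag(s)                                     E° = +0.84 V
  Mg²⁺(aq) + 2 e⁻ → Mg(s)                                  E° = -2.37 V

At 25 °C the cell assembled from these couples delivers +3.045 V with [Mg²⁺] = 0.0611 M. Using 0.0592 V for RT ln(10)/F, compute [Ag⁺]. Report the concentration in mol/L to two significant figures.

0.00040 M

Ag⁺/Ag is the cathode, Mg²⁺/Mg the anode: E°cell = +3.21 V, n = 2.
Overall reaction: 2 Ag⁺(aq) + Mg(s) → 2 Ag(s) + Mg²⁺(aq); Q = [Mg²⁺]^1/[Ag⁺]^2.
From E = E° − (0.0592/n) log Q: log Q = (E° − E)·n/0.0592 = (+3.21 − (+3.045))·2/0.0592 = 5.5743.
So 2·log[Ag⁺] = 1·log(0.0611) − log Q = -1.2140 − (5.5743) = -6.7883; log[Ag⁺] = -6.7883 / 2 = -3.3941; [Ag⁺] = 10^(-3.3941) ≈ 0.00040 M.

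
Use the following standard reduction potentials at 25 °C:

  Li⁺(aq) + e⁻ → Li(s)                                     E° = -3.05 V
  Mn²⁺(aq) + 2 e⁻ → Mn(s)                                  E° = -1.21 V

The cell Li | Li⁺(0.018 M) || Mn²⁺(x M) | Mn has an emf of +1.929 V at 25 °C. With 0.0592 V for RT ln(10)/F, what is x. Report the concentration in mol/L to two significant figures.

Mn²⁺/Mn is the cathode, Li⁺/Li the anode: E°cell = +1.84 V, n = 2.
Overall reaction: Mn²⁺(aq) + 2 Li(s) → Mn(s) + 2 Li⁺(aq); Q = [Li⁺]^2/[Mn²⁺]^1.
From E = E° − (0.0592/n) log Q: log Q = (E° − E)·n/0.0592 = (+1.84 − (+1.929))·2/0.0592 = -3.0068.
So 1·log[Mn²⁺] = 2·log(0.018) − log Q = -3.4895 − (-3.0068) = -0.4827; [Mn²⁺] = 10^(-0.4827) ≈ 0.33 M.

0.33 M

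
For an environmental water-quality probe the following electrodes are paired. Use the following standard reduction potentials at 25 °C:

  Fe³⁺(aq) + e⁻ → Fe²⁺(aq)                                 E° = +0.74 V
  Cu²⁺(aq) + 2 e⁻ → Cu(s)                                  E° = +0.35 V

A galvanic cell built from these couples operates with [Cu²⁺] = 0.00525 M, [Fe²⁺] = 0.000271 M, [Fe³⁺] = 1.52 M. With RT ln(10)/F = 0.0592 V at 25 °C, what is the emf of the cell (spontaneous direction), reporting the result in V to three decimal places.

Fe³⁺/Fe²⁺ is the cathode (higher E°), Cu²⁺/Cu the anode: E°cell = +0.74 − (+0.35) = +0.39 V, n = 2.
Overall: 2 Fe³⁺(aq) + Cu(s) → 2 Fe²⁺(aq) + Cu²⁺(aq)
Q = [Fe²⁺]^2·[Cu²⁺] / ([Fe³⁺]^2); log Q = -9.778.
E = E° − (0.0592/n) log Q = +0.39 − (0.0592/2)(-9.778) = +0.679 V.

+0.679 V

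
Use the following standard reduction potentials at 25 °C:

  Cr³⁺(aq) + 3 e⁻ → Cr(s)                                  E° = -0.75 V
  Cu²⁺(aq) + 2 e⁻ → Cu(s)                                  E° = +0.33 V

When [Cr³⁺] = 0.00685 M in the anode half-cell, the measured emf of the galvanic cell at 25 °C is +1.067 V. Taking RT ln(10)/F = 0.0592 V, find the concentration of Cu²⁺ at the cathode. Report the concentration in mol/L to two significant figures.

0.013 M

Cu²⁺/Cu is the cathode, Cr³⁺/Cr the anode: E°cell = +1.08 V, n = 6.
Overall reaction: 3 Cu²⁺(aq) + 2 Cr(s) → 3 Cu(s) + 2 Cr³⁺(aq); Q = [Cr³⁺]^2/[Cu²⁺]^3.
From E = E° − (0.0592/n) log Q: log Q = (E° − E)·n/0.0592 = (+1.08 − (+1.067))·6/0.0592 = 1.3176.
So 3·log[Cu²⁺] = 2·log(0.00685) − log Q = -4.3286 − (1.3176) = -5.6462; log[Cu²⁺] = -5.6462 / 3 = -1.8821; [Cu²⁺] = 10^(-1.8821) ≈ 0.013 M.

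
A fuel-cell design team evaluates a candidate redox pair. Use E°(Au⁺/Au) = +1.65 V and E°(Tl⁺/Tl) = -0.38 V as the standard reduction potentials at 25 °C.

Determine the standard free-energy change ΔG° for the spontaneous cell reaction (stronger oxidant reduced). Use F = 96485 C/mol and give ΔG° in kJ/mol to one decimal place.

-195.9 kJ/mol

Au⁺/Au (E° = +1.65 V) is the cathode; Tl⁺/Tl (E° = -0.38 V) is the anode, so E°cell = +2.03 V.
Balancing electrons gives n = 1 (lcm of 1 and 1).
ΔG° = −nFE° = −(1)(96485)(+2.03) = -195,865 J = -195.9 kJ/mol.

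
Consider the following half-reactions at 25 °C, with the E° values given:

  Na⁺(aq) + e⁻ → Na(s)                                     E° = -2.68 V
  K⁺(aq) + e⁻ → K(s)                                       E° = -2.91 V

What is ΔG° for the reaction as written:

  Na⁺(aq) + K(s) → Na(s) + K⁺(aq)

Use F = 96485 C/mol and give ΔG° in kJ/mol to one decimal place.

-22.2 kJ/mol

As written, Na⁺/Na is reduced (cathode) and K⁺/K is oxidised (anode), so E°cell = (-2.68) − (-2.91) = +0.23 V.
Balancing electrons gives n = 1.
ΔG° = −nFE° = −(1)(96485)(+0.23) = -22,192 J = -22.2 kJ/mol.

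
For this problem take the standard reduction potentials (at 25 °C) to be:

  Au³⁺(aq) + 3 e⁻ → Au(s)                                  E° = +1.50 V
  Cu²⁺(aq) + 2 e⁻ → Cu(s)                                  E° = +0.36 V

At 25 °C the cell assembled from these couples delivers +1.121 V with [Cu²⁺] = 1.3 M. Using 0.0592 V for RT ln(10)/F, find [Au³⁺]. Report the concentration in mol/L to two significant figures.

0.16 M

Au³⁺/Au is the cathode, Cu²⁺/Cu the anode: E°cell = +1.14 V, n = 6.
Overall reaction: 2 Au³⁺(aq) + 3 Cu(s) → 2 Au(s) + 3 Cu²⁺(aq); Q = [Cu²⁺]^3/[Au³⁺]^2.
From E = E° − (0.0592/n) log Q: log Q = (E° − E)·n/0.0592 = (+1.14 − (+1.121))·6/0.0592 = 1.9257.
So 2·log[Au³⁺] = 3·log(1.3) − log Q = 0.3418 − (1.9257) = -1.5839; log[Au³⁺] = -1.5839 / 2 = -0.7920; [Au³⁺] = 10^(-0.7920) ≈ 0.16 M.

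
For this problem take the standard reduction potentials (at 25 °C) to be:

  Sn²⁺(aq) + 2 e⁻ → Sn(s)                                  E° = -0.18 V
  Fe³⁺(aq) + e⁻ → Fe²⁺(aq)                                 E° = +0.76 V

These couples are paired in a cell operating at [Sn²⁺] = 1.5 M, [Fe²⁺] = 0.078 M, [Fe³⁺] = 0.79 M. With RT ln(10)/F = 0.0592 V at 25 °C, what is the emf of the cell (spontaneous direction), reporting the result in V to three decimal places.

Fe³⁺/Fe²⁺ is the cathode (higher E°), Sn²⁺/Sn the anode: E°cell = +0.76 − (-0.18) = +0.94 V, n = 2.
Overall: 2 Fe³⁺(aq) + Sn(s) → 2 Fe²⁺(aq) + Sn²⁺(aq)
Q = [Fe²⁺]^2·[Sn²⁺] / ([Fe³⁺]^2); log Q = -1.835.
E = E° − (0.0592/n) log Q = +0.94 − (0.0592/2)(-1.835) = +0.994 V.

+0.994 V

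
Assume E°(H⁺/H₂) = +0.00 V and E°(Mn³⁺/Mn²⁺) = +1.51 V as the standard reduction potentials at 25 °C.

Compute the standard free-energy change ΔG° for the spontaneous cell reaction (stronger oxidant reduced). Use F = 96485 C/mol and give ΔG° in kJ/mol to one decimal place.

-291.4 kJ/mol

Mn³⁺/Mn²⁺ (E° = +1.51 V) is the cathode; H⁺/H₂ (E° = +0.00 V) is the anode, so E°cell = +1.51 V.
Balancing electrons gives n = 2 (lcm of 1 and 2).
ΔG° = −nFE° = −(2)(96485)(+1.51) = -291,385 J = -291.4 kJ/mol.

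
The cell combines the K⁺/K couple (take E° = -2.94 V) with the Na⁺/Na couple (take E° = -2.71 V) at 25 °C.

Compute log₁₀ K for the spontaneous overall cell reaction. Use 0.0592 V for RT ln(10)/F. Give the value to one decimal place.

Cathode: Na⁺/Na; anode: K⁺/K. E°cell = +0.23 V, n = 1.
log K = nE°cell / 0.0592 = (1)(+0.23) / 0.0592 = 3.9.

3.9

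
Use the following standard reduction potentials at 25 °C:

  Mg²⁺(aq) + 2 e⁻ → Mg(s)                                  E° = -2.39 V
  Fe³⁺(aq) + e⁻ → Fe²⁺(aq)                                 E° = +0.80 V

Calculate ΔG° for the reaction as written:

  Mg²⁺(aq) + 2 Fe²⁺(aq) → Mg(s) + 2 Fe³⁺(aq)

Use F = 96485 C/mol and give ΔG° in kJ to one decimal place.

+615.6 kJ

As written, Mg²⁺/Mg is reduced (cathode) and Fe³⁺/Fe²⁺ is oxidised (anode), so E°cell = (-2.39) − (+0.80) = -3.19 V.
Balancing electrons gives n = 2.
ΔG° = −nFE° = −(2)(96485)(-3.19) = 615,574 J = +615.6 kJ.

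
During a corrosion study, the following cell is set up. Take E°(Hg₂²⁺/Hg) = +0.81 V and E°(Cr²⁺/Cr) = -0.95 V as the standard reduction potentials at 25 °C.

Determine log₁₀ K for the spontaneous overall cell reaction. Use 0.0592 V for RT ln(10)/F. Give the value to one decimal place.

59.5

Cathode: Hg₂²⁺/Hg; anode: Cr²⁺/Cr. E°cell = +1.76 V, n = 2.
log K = nE°cell / 0.0592 = (2)(+1.76) / 0.0592 = 59.5.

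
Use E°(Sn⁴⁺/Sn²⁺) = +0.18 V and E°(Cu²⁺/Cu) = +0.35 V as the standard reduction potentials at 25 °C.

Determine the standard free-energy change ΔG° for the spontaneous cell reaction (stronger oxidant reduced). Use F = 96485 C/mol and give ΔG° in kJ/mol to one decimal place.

Cu²⁺/Cu (E° = +0.35 V) is the cathode; Sn⁴⁺/Sn²⁺ (E° = +0.18 V) is the anode, so E°cell = +0.17 V.
Balancing electrons gives n = 2 (lcm of 2 and 2).
ΔG° = −nFE° = −(2)(96485)(+0.17) = -32,805 J = -32.8 kJ/mol.

-32.8 kJ/mol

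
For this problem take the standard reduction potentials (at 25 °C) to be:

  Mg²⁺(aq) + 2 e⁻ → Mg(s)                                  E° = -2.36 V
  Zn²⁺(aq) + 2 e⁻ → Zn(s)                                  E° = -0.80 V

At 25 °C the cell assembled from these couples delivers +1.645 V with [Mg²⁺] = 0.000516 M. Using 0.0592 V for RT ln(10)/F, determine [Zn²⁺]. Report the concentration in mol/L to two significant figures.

Zn²⁺/Zn is the cathode, Mg²⁺/Mg the anode: E°cell = +1.56 V, n = 2.
Overall reaction: Zn²⁺(aq) + Mg(s) → Zn(s) + Mg²⁺(aq); Q = [Mg²⁺]^1/[Zn²⁺]^1.
From E = E° − (0.0592/n) log Q: log Q = (E° − E)·n/0.0592 = (+1.56 − (+1.645))·2/0.0592 = -2.8716.
So 1·log[Zn²⁺] = 1·log(0.000516) − log Q = -3.2874 − (-2.8716) = -0.4158; [Zn²⁺] = 10^(-0.4158) ≈ 0.38 M.

0.38 M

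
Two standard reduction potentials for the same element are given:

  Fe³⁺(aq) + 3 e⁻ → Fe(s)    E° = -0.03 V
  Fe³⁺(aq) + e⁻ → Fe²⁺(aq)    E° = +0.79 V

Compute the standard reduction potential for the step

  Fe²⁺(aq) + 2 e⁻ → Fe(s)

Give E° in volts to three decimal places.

-0.440 V

Sequential free energies add, so n₃E°₃ = n₁E°₁ + n₂E°₂.
With n₃ = 3, and the known step contributing 1×(+0.79) V, the unknown satisfies 2·E° = 3×(-0.03) − 1×(+0.79) = -0.880.
E° = -0.880 / 2 = -0.440 V.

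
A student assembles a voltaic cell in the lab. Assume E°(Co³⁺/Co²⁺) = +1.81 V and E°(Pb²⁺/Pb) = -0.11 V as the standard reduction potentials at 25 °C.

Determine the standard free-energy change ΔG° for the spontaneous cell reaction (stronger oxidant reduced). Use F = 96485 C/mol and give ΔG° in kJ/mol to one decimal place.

-370.5 kJ/mol

Co³⁺/Co²⁺ (E° = +1.81 V) is the cathode; Pb²⁺/Pb (E° = -0.11 V) is the anode, so E°cell = +1.92 V.
Balancing electrons gives n = 2 (lcm of 1 and 2).
ΔG° = −nFE° = −(2)(96485)(+1.92) = -370,502 J = -370.5 kJ/mol.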